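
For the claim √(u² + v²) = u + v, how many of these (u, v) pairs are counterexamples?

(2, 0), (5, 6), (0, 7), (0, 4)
Testing each pair:
(2, 0): LHS = 2, RHS = 2 → satisfies claim
(5, 6): LHS = √(61) ≈ 7.81, RHS = 11 → counterexample
(0, 7): LHS = 7, RHS = 7 → satisfies claim
(0, 4): LHS = 4, RHS = 4 → satisfies claim

That makes 1 counterexample.

Answer: 1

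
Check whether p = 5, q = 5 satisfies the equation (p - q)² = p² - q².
Holds

Substituting p = 5, q = 5:

LHS = (5 - 5)² = 0
RHS = 5² - 5² = 0

LHS = RHS, so the equation holds at this point.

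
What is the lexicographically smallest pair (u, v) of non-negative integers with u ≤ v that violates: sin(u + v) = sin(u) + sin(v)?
At (0, 0): both sides equal 0, so it holds there.
At (0, 2): both sides equal sin(2) ≈ 0.9093, so it holds there.

Substituting (1, 1) into the claim:
LHS = sin(1 + 1) = sin(2) ≈ 0.9093
RHS = sin(1) + sin(1) = 2·sin(1) ≈ 1.683

Since LHS ≠ RHS, this pair disproves the claim, and no lexicographically smaller pair (u ≤ v, non-negative integers) does.

For instance (7, 7) is also a counterexample (LHS = sin(14) ≈ 0.9906, RHS = 2·sin(7) ≈ 1.314), but it's lexicographically larger.

Answer: (u, v) = (1, 1)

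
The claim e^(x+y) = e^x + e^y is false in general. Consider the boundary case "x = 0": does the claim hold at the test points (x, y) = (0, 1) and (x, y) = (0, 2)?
No, fails at both test points

At (0, 1): LHS = e ≈ 2.718 ≠ RHS = 1 + e ≈ 3.718
At (0, 2): LHS = e^2 ≈ 7.389 ≠ RHS = 1 + e^2 ≈ 8.389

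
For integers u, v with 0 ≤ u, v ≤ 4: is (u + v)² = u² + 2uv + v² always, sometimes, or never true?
The identity holds for every pair in the range. For instance at (u, v) = (3, 3): both sides equal 36.

Answer: Always true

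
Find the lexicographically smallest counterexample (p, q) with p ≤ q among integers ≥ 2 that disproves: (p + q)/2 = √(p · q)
At (2, 2): both sides equal 2, so it holds there.

Substituting (2, 3) into the claim:
LHS = (2 + 3)/2 = 5/2
RHS = √(2 · 3) = √(6) ≈ 2.449

Since LHS ≠ RHS, this pair disproves the claim, and no lexicographically smaller pair (p ≤ q, integers ≥ 2) does.

For instance (7, 9) is also a counterexample (LHS = 8, RHS = 3·√(7) ≈ 7.937), but it's lexicographically larger.

Answer: (p, q) = (2, 3)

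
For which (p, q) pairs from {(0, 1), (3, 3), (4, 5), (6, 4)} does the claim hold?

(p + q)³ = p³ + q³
(0, 1)

Testing each pair:
(0, 1): LHS = 1, RHS = 1 → holds
(3, 3): LHS = 216, RHS = 54 → fails
(4, 5): LHS = 729, RHS = 189 → fails
(6, 4): LHS = 1000, RHS = 280 → fails

1 of 4 pairs satisfies the claim.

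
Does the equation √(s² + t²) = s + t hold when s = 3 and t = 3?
Fails

Substituting s = 3, t = 3:

LHS = √(3² + 3²) = 3·√(2) ≈ 4.243
RHS = 3 + 3 = 6

LHS ≠ RHS, so the equation does not hold at this point.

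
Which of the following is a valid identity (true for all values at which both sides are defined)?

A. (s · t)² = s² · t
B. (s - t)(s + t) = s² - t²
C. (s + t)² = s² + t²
A: fails at (1, 2) — LHS = 4, RHS = 2.
B: holds — e.g. at (3, 5), both sides equal -16.
C: fails at (3, 3) — LHS = 36, RHS = 18.

Answer: B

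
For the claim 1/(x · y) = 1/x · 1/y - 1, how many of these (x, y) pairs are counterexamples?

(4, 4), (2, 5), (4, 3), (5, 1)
4

Testing each pair:
(4, 4): LHS = 1/16, RHS = -15/16 → counterexample
(2, 5): LHS = 1/10, RHS = -9/10 → counterexample
(4, 3): LHS = 1/12, RHS = -11/12 → counterexample
(5, 1): LHS = 1/5, RHS = -4/5 → counterexample

That makes 4 counterexamples.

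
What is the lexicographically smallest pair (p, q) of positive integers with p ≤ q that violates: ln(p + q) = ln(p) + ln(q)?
Substituting (1, 1) into the claim:
LHS = ln(1 + 1) = ln(2) ≈ 0.6931
RHS = ln(1) + ln(1) = 0

Since LHS ≠ RHS, this pair disproves the claim, and no lexicographically smaller pair (p ≤ q, positive integers) does.

For instance (5, 7) is also a counterexample (LHS = ln(12) ≈ 2.485, RHS = ln(5) + ln(7) ≈ 3.555), but it's lexicographically larger.

Answer: (p, q) = (1, 1)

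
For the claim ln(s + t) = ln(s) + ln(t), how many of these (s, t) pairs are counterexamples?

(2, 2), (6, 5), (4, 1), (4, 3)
3

Testing each pair:
(2, 2): LHS = ln(4) ≈ 1.386, RHS = 2·ln(2) ≈ 1.386 → satisfies claim
(6, 5): LHS = ln(11) ≈ 2.398, RHS = ln(5) + ln(6) ≈ 3.401 → counterexample
(4, 1): LHS = ln(5) ≈ 1.609, RHS = ln(4) ≈ 1.386 → counterexample
(4, 3): LHS = ln(7) ≈ 1.946, RHS = ln(3) + ln(4) ≈ 2.485 → counterexample

That makes 3 counterexamples.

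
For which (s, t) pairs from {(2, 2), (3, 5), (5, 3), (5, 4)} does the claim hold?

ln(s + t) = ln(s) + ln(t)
Testing each pair:
(2, 2): LHS = ln(4) ≈ 1.386, RHS = 2·ln(2) ≈ 1.386 → holds
(3, 5): LHS = ln(8) ≈ 2.079, RHS = ln(3) + ln(5) ≈ 2.708 → fails
(5, 3): LHS = ln(8) ≈ 2.079, RHS = ln(3) + ln(5) ≈ 2.708 → fails
(5, 4): LHS = ln(9) ≈ 2.197, RHS = ln(4) + ln(5) ≈ 2.996 → fails

1 of 4 pairs satisfies the claim.

Answer: (2, 2)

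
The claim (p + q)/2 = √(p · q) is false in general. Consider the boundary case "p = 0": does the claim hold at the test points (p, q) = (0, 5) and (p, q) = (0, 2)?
No, fails at both test points

At (0, 5): LHS = 5/2 ≠ RHS = 0
At (0, 2): LHS = 1 ≠ RHS = 0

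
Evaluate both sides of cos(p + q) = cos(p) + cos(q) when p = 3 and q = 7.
LHS = cos(3 + 7) = cos(10) ≈ -0.8391
RHS = cos(3) + cos(7) ≈ -0.2361

LHS ≠ RHS (they differ by about 0.603), so the equation does not hold here.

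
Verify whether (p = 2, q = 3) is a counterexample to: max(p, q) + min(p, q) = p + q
No

Substituting p = 2, q = 3:
LHS = max(2, 3) + min(2, 3) = 5
RHS = 2 + 3 = 5

The sides agree, so this pair does not disprove the claim.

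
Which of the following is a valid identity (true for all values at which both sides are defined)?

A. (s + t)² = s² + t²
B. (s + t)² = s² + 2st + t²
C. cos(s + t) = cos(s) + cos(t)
B

A: fails at (3, 3) — LHS = 36, RHS = 18.
B: holds — e.g. at (3, 5), both sides equal 64.
C: fails at (3, 3) — LHS = cos(6) ≈ 0.9602, RHS = 2·cos(3) ≈ -1.98.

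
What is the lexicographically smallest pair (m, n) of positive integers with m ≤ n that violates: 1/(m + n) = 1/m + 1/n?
(m, n) = (1, 1)

Substituting (1, 1) into the claim:
LHS = 1/(1 + 1) = 1/2
RHS = 1/1 + 1/1 = 2

Since LHS ≠ RHS, this pair disproves the claim, and no lexicographically smaller pair (m ≤ n, positive integers) does.

For instance (8, 8) is also a counterexample (LHS = 1/16, RHS = 1/4), but it's lexicographically larger.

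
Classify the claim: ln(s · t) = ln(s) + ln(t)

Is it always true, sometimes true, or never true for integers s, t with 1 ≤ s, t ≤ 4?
Always true

The identity holds for every pair in the range. For instance at (s, t) = (2, 4): both sides equal ln(8) ≈ 2.079.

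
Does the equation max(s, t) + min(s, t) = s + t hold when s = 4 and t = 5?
Substituting s = 4, t = 5:

LHS = max(4, 5) + min(4, 5) = 9
RHS = 4 + 5 = 9

LHS = RHS, so the equation holds at this point.

Answer: Holds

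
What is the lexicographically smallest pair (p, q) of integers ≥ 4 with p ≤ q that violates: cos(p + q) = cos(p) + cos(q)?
(p, q) = (4, 4)

Substituting (4, 4) into the claim:
LHS = cos(4 + 4) = cos(8) ≈ -0.1455
RHS = cos(4) + cos(4) = 2·cos(4) ≈ -1.307

Since LHS ≠ RHS, this pair disproves the claim, and no lexicographically smaller pair (p ≤ q, integers ≥ 4) does.

For instance (7, 9) is also a counterexample (LHS = cos(16) ≈ -0.9577, RHS = cos(9) + cos(7) ≈ -0.1572), but it's lexicographically larger.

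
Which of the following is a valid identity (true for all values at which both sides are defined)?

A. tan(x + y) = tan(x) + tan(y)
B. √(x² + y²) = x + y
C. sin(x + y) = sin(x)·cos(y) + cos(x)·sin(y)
C

A: fails at (5, 8) — LHS = tan(13) ≈ 0.463, RHS = tan(8) + tan(5) ≈ -10.18.
B: fails at (1, 3) — LHS = √(10) ≈ 3.162, RHS = 4.
C: holds — e.g. at (2, 3), both sides equal sin(5) ≈ -0.9589.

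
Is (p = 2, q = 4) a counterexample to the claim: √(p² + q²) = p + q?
Yes

Substituting p = 2, q = 4:
LHS = √(2² + 4²) = 2·√(5) ≈ 4.472
RHS = 2 + 4 = 6

Since LHS ≠ RHS, this pair disproves the claim.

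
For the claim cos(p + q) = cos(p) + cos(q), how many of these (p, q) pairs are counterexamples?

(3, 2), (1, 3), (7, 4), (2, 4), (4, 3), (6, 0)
Testing each pair:
(3, 2): LHS = cos(5) ≈ 0.2837, RHS = cos(3) + cos(2) ≈ -1.406 → counterexample
(1, 3): LHS = cos(4) ≈ -0.6536, RHS = cos(3) + cos(1) ≈ -0.4497 → counterexample
(7, 4): LHS = cos(11) ≈ 0.004426, RHS = cos(4) + cos(7) ≈ 0.1003 → counterexample
(2, 4): LHS = cos(6) ≈ 0.9602, RHS = cos(4) + cos(2) ≈ -1.07 → counterexample
(4, 3): LHS = cos(7) ≈ 0.7539, RHS = cos(3) + cos(4) ≈ -1.644 → counterexample
(6, 0): LHS = cos(6) ≈ 0.9602, RHS = cos(6) + 1 ≈ 1.96 → counterexample

That makes 6 counterexamples.

Answer: 6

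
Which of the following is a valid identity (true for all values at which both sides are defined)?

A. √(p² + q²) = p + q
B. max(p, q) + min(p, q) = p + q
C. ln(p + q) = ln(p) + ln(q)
A: fails at (1, 3) — LHS = √(10) ≈ 3.162, RHS = 4.
B: holds — e.g. at (5, 5), both sides equal 10.
C: fails at (2, 5) — LHS = ln(7) ≈ 1.946, RHS = ln(2) + ln(5) ≈ 2.303.

Answer: B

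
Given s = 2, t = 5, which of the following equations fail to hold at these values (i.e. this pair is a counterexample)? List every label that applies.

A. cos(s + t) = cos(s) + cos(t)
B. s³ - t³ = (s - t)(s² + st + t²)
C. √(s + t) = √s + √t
A, C

Evaluating each claim at the given values:
A. LHS = cos(7) ≈ 0.7539, RHS = cos(2) + cos(5) ≈ -0.1325 → fails here (LHS ≠ RHS)
B. LHS = -117, RHS = -117 → holds here (LHS = RHS)
C. LHS = √(7) ≈ 2.646, RHS = √(2) + √(5) ≈ 3.65 → fails here (LHS ≠ RHS)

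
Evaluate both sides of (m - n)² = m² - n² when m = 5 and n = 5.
LHS = (5 - 5)² = 0
RHS = 5² - 5² = 0

LHS = RHS: the two sides agree.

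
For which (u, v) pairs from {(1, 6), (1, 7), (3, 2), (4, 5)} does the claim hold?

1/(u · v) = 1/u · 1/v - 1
None

Testing each pair:
(1, 6): LHS = 1/6, RHS = -5/6 → fails
(1, 7): LHS = 1/7, RHS = -6/7 → fails
(3, 2): LHS = 1/6, RHS = -5/6 → fails
(4, 5): LHS = 1/20, RHS = -19/20 → fails

No pair satisfies the claim.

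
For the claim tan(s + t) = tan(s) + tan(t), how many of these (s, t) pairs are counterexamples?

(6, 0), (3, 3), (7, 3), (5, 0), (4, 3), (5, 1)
4

Testing each pair:
(6, 0): LHS = tan(6) ≈ -0.291, RHS = tan(6) ≈ -0.291 → satisfies claim
(3, 3): LHS = tan(6) ≈ -0.291, RHS = 2·tan(3) ≈ -0.2851 → counterexample
(7, 3): LHS = tan(10) ≈ 0.6484, RHS = tan(3) + tan(7) ≈ 0.7289 → counterexample
(5, 0): LHS = tan(5) ≈ -3.381, RHS = tan(5) ≈ -3.381 → satisfies claim
(4, 3): LHS = tan(7) ≈ 0.8714, RHS = tan(3) + tan(4) ≈ 1.015 → counterexample
(5, 1): LHS = tan(6) ≈ -0.291, RHS = tan(5) + tan(1) ≈ -1.823 → counterexample

That makes 4 counterexamples.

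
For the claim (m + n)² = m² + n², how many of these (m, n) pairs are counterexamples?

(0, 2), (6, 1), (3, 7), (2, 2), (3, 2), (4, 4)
5

Testing each pair:
(0, 2): LHS = 4, RHS = 4 → satisfies claim
(6, 1): LHS = 49, RHS = 37 → counterexample
(3, 7): LHS = 100, RHS = 58 → counterexample
(2, 2): LHS = 16, RHS = 8 → counterexample
(3, 2): LHS = 25, RHS = 13 → counterexample
(4, 4): LHS = 64, RHS = 32 → counterexample

That makes 5 counterexamples.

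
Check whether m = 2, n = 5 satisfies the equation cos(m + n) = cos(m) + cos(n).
Substituting m = 2, n = 5:

LHS = cos(2 + 5) = cos(7) ≈ 0.7539
RHS = cos(2) + cos(5) ≈ -0.1325

LHS ≠ RHS, so the equation does not hold at this point.

Answer: Fails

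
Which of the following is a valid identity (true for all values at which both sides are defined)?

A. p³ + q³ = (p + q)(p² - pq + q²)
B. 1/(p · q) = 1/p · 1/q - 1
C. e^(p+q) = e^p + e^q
A: holds — e.g. at (3, 7), both sides equal 370.
B: fails at (2, 4) — LHS = 1/8, RHS = -7/8.
C: fails at (1, 2) — LHS = e^3 ≈ 20.09, RHS = e + e^2 ≈ 10.11.

Answer: A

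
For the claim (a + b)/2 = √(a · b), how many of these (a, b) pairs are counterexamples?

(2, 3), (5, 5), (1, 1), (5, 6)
Testing each pair:
(2, 3): LHS = 5/2, RHS = √(6) ≈ 2.449 → counterexample
(5, 5): LHS = 5, RHS = 5 → satisfies claim
(1, 1): LHS = 1, RHS = 1 → satisfies claim
(5, 6): LHS = 11/2, RHS = √(30) ≈ 5.477 → counterexample

That makes 2 counterexamples.

Answer: 2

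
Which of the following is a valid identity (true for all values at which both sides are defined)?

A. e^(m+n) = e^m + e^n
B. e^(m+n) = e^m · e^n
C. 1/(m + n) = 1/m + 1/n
A: fails at (5, 8) — LHS = e^13 ≈ 442413.4, RHS = e^5 + e^8 ≈ 3129.
B: holds — e.g. at (5, 8), both sides equal e^13 ≈ 442413.4.
C: fails at (2, 4) — LHS = 1/6, RHS = 3/4.

Answer: B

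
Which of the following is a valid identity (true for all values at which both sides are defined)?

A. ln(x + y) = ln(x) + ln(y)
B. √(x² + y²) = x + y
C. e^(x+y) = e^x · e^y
C

A: fails at (3, 5) — LHS = ln(8) ≈ 2.079, RHS = ln(3) + ln(5) ≈ 2.708.
B: fails at (1, 3) — LHS = √(10) ≈ 3.162, RHS = 4.
C: holds — e.g. at (5, 8), both sides equal e^13 ≈ 442413.4.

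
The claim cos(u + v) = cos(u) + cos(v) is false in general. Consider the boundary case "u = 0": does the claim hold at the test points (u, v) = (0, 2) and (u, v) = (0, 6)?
At (0, 2): LHS = cos(2) ≈ -0.4161 ≠ RHS = cos(2) + 1 ≈ 0.5839
At (0, 6): LHS = cos(6) ≈ 0.9602 ≠ RHS = cos(6) + 1 ≈ 1.96

Answer: No, fails at both test points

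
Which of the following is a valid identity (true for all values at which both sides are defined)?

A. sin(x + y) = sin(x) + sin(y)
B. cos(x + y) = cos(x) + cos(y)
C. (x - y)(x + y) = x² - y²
A: fails at (3, 7) — LHS = sin(10) ≈ -0.544, RHS = sin(3) + sin(7) ≈ 0.7981.
B: fails at (3, 7) — LHS = cos(10) ≈ -0.8391, RHS = cos(3) + cos(7) ≈ -0.2361.
C: holds — e.g. at (5, 8), both sides equal -39.

Answer: C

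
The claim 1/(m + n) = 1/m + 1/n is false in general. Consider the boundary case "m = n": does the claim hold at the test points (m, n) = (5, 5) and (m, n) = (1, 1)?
At (5, 5): LHS = 1/10 ≠ RHS = 2/5
At (1, 1): LHS = 1/2 ≠ RHS = 2

Answer: No, fails at both test points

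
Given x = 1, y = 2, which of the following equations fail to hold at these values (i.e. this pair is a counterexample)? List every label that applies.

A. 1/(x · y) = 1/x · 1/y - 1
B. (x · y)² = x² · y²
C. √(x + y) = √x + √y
Evaluating each claim at the given values:
A. LHS = 1/2, RHS = -1/2 → fails here (LHS ≠ RHS)
B. LHS = 4, RHS = 4 → holds here (LHS = RHS)
C. LHS = √(3) ≈ 1.732, RHS = 1 + √(2) ≈ 2.414 → fails here (LHS ≠ RHS)

Answer: A, C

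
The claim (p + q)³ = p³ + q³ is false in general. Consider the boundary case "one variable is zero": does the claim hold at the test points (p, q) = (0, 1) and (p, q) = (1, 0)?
Yes, holds at both test points

At (0, 1): LHS = 1, RHS = 1 → equal
At (1, 0): LHS = 1, RHS = 1 → equal

So the claim does hold at both of these boundary points, even though it is not an identity.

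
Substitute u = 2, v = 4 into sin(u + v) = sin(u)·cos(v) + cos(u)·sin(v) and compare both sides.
LHS = sin(2 + 4) = sin(6) ≈ -0.2794
RHS = sin(2)·cos(4) + cos(2)·sin(4) = sin(2)·cos(4) + sin(4)·cos(2) ≈ -0.2794

LHS = RHS: the two sides agree.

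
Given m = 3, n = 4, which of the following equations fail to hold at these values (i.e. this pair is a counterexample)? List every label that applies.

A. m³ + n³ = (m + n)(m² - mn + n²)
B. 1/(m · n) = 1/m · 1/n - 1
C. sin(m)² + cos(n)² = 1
Evaluating each claim at the given values:
A. LHS = 91, RHS = 91 → holds here (LHS = RHS)
B. LHS = 1/12, RHS = -11/12 → fails here (LHS ≠ RHS)
C. LHS = sin(3)² + cos(4)² ≈ 0.4472, RHS = 1 → fails here (LHS ≠ RHS)

Answer: B, C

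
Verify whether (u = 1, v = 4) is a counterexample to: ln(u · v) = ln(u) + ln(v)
Substituting u = 1, v = 4:
LHS = ln(1 · 4) = ln(4) ≈ 1.386
RHS = ln(1) + ln(4) = ln(4) ≈ 1.386

The sides agree, so this pair does not disprove the claim.

Answer: No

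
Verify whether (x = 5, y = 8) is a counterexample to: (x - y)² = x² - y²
Yes

Substituting x = 5, y = 8:
LHS = (5 - 8)² = 9
RHS = 5² - 8² = -39

Since LHS ≠ RHS, this pair disproves the claim.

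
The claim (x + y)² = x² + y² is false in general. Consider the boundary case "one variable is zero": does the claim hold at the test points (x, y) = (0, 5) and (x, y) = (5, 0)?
Yes, holds at both test points

At (0, 5): LHS = 25, RHS = 25 → equal
At (5, 0): LHS = 25, RHS = 25 → equal

So the claim does hold at both of these boundary points, even though it is not an identity.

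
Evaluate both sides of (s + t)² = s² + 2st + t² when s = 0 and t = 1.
LHS = (0 + 1)² = 1
RHS = 0² + 2·0·1 + 1² = 1

LHS = RHS: the two sides agree.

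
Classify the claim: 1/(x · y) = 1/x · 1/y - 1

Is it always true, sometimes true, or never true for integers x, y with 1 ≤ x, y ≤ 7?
The claim fails for every pair in the range. For instance at (x, y) = (2, 1): LHS = 1/2, RHS = -1/2.

Answer: Never true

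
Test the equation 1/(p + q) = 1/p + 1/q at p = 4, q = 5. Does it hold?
Substituting p = 4, q = 5:

LHS = 1/(4 + 5) = 1/9
RHS = 1/4 + 1/5 = 9/20

LHS ≠ RHS, so the equation does not hold at this point.

Answer: Fails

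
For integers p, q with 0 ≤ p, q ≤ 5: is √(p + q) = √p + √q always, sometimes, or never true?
It holds at (p, q) = (0, 5) (both sides equal √(5) ≈ 2.236), but fails at (p, q) = (5, 4) (LHS = 3, RHS = 2 + √(5) ≈ 4.236).

Answer: Sometimes true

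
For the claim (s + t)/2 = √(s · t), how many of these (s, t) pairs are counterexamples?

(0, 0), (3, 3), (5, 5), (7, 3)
Testing each pair:
(0, 0): LHS = 0, RHS = 0 → satisfies claim
(3, 3): LHS = 3, RHS = 3 → satisfies claim
(5, 5): LHS = 5, RHS = 5 → satisfies claim
(7, 3): LHS = 5, RHS = √(21) ≈ 4.583 → counterexample

That makes 1 counterexample.

Answer: 1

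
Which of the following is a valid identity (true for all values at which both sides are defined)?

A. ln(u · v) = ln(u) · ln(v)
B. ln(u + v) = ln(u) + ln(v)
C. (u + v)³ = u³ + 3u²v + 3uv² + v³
C

A: fails at (1, 5) — LHS = ln(5) ≈ 1.609, RHS = 0.
B: fails at (2, 7) — LHS = ln(9) ≈ 2.197, RHS = ln(2) + ln(7) ≈ 2.639.
C: holds — e.g. at (4, 6), both sides equal 1000.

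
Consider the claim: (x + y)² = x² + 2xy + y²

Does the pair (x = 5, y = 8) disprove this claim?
No

Substituting x = 5, y = 8:
LHS = (5 + 8)² = 169
RHS = 5² + 2·5·8 + 8² = 169

The sides agree, so this pair does not disprove the claim.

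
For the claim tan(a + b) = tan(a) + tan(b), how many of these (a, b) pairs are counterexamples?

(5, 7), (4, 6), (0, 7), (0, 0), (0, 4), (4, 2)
3

Testing each pair:
(5, 7): LHS = tan(12) ≈ -0.6359, RHS = tan(5) + tan(7) ≈ -2.509 → counterexample
(4, 6): LHS = tan(10) ≈ 0.6484, RHS = tan(6) + tan(4) ≈ 0.8668 → counterexample
(0, 7): LHS = tan(7) ≈ 0.8714, RHS = tan(7) ≈ 0.8714 → satisfies claim
(0, 0): LHS = 0, RHS = 0 → satisfies claim
(0, 4): LHS = tan(4) ≈ 1.158, RHS = tan(4) ≈ 1.158 → satisfies claim
(4, 2): LHS = tan(6) ≈ -0.291, RHS = tan(2) + tan(4) ≈ -1.027 → counterexample

That makes 3 counterexamples.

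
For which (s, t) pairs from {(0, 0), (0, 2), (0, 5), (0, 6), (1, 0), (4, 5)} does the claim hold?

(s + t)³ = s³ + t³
Testing each pair:
(0, 0): LHS = 0, RHS = 0 → holds
(0, 2): LHS = 8, RHS = 8 → holds
(0, 5): LHS = 125, RHS = 125 → holds
(0, 6): LHS = 216, RHS = 216 → holds
(1, 0): LHS = 1, RHS = 1 → holds
(4, 5): LHS = 729, RHS = 189 → fails

5 of 6 pairs satisfy the claim.

Answer: (0, 0), (0, 2), (0, 5), (0, 6), (1, 0)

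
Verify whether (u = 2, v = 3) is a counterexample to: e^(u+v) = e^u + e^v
Yes

Substituting u = 2, v = 3:
LHS = e^(2+3) = e^5 ≈ 148.4
RHS = e^2 + e^3 ≈ 27.47

Since LHS ≠ RHS, this pair disproves the claim.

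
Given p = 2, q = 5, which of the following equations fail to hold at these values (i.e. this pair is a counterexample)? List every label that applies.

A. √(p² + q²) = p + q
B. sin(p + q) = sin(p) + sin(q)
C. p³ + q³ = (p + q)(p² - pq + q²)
Evaluating each claim at the given values:
A. LHS = √(29) ≈ 5.385, RHS = 7 → fails here (LHS ≠ RHS)
B. LHS = sin(7) ≈ 0.657, RHS = sin(5) + sin(2) ≈ -0.04963 → fails here (LHS ≠ RHS)
C. LHS = 133, RHS = 133 → holds here (LHS = RHS)

Answer: A, B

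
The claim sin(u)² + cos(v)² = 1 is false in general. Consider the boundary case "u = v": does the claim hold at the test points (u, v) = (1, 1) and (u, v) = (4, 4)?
Yes, holds at both test points

At (1, 1): LHS = cos(1)² + sin(1)² = 1, RHS = 1 → equal
At (4, 4): LHS = cos(4)² + sin(4)² = 1, RHS = 1 → equal

So the claim does hold at both of these boundary points, even though it is not an identity.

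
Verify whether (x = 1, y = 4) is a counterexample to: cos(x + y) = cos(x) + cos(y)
Substituting x = 1, y = 4:
LHS = cos(1 + 4) = cos(5) ≈ 0.2837
RHS = cos(1) + cos(4) ≈ -0.1133

Since LHS ≠ RHS, this pair disproves the claim.

Answer: Yes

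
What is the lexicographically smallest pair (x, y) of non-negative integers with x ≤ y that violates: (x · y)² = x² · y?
Substituting (1, 2) into the claim:
LHS = (1 · 2)² = 4
RHS = 1² · 2 = 2

Since LHS ≠ RHS, this pair disproves the claim, and no lexicographically smaller pair (x ≤ y, non-negative integers) does.

For instance (1, 6) is also a counterexample (LHS = 36, RHS = 6), but it's lexicographically larger.

Answer: (x, y) = (1, 2)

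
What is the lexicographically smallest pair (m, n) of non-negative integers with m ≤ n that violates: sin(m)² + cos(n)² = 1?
(m, n) = (0, 1)

Substituting (0, 1) into the claim:
LHS = sin(0)² + cos(1)² = cos(1)² ≈ 0.2919
RHS = 1

Since LHS ≠ RHS, this pair disproves the claim, and no lexicographically smaller pair (m ≤ n, non-negative integers) does.

For instance (3, 7) is also a counterexample (LHS = sin(3)² + cos(7)² ≈ 0.5883, RHS = 1), but it's lexicographically larger.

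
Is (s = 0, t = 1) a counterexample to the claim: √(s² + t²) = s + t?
No

Substituting s = 0, t = 1:
LHS = √(0² + 1²) = 1
RHS = 0 + 1 = 1

The sides agree, so this pair does not disprove the claim.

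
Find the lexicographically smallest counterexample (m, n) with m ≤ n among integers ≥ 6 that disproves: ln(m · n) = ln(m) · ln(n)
Substituting (6, 6) into the claim:
LHS = ln(6 · 6) = ln(36) ≈ 3.584
RHS = ln(6) · ln(6) = ln(6)² ≈ 3.21

Since LHS ≠ RHS, this pair disproves the claim, and no lexicographically smaller pair (m ≤ n, integers ≥ 6) does.

For instance (6, 11) is also a counterexample (LHS = ln(66) ≈ 4.19, RHS = ln(6)·ln(11) ≈ 4.296), but it's lexicographically larger.

Answer: (m, n) = (6, 6)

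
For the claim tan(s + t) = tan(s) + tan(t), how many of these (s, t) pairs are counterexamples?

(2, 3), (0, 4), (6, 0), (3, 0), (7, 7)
2

Testing each pair:
(2, 3): LHS = tan(5) ≈ -3.381, RHS = tan(2) + tan(3) ≈ -2.328 → counterexample
(0, 4): LHS = tan(4) ≈ 1.158, RHS = tan(4) ≈ 1.158 → satisfies claim
(6, 0): LHS = tan(6) ≈ -0.291, RHS = tan(6) ≈ -0.291 → satisfies claim
(3, 0): LHS = tan(3) ≈ -0.1425, RHS = tan(3) ≈ -0.1425 → satisfies claim
(7, 7): LHS = tan(14) ≈ 7.245, RHS = 2·tan(7) ≈ 1.743 → counterexample

That makes 2 counterexamples.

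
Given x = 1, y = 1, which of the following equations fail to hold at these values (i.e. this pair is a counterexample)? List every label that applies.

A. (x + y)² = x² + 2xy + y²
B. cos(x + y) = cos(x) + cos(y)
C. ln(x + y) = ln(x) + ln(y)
B, C

Evaluating each claim at the given values:
A. LHS = 4, RHS = 4 → holds here (LHS = RHS)
B. LHS = cos(2) ≈ -0.4161, RHS = 2·cos(1) ≈ 1.081 → fails here (LHS ≠ RHS)
C. LHS = ln(2) ≈ 0.6931, RHS = 0 → fails here (LHS ≠ RHS)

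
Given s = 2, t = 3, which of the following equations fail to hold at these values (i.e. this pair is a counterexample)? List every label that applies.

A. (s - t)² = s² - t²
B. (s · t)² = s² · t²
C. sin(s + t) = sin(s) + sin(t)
Evaluating each claim at the given values:
A. LHS = 1, RHS = -5 → fails here (LHS ≠ RHS)
B. LHS = 36, RHS = 36 → holds here (LHS = RHS)
C. LHS = sin(5) ≈ -0.9589, RHS = sin(3) + sin(2) ≈ 1.05 → fails here (LHS ≠ RHS)

Answer: A, C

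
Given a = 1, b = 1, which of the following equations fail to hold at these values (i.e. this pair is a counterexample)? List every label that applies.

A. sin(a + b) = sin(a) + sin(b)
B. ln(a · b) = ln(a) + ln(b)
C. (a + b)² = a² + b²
A, C

Evaluating each claim at the given values:
A. LHS = sin(2) ≈ 0.9093, RHS = 2·sin(1) ≈ 1.683 → fails here (LHS ≠ RHS)
B. LHS = 0, RHS = 0 → holds here (LHS = RHS)
C. LHS = 4, RHS = 2 → fails here (LHS ≠ RHS)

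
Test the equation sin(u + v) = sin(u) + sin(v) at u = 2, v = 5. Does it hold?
Substituting u = 2, v = 5:

LHS = sin(2 + 5) = sin(7) ≈ 0.657
RHS = sin(2) + sin(5) ≈ -0.04963

LHS ≠ RHS, so the equation does not hold at this point.

Answer: Fails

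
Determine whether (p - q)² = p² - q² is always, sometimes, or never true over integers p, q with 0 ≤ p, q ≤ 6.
It holds at (p, q) = (3, 0) (both sides equal 9), but fails at (p, q) = (2, 5) (LHS = 9, RHS = -21).

Answer: Sometimes true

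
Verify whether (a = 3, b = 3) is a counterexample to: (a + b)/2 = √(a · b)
No

Substituting a = 3, b = 3:
LHS = (3 + 3)/2 = 3
RHS = √(3 · 3) = 3

The sides agree, so this pair does not disprove the claim.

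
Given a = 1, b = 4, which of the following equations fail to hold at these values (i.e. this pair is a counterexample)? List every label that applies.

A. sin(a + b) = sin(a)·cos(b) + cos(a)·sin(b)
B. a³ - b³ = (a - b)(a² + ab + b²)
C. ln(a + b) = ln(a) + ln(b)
Evaluating each claim at the given values:
A. LHS = sin(5) ≈ -0.9589, RHS = sin(1)·cos(4) + sin(4)·cos(1) ≈ -0.9589 → holds here (LHS = RHS)
B. LHS = -63, RHS = -63 → holds here (LHS = RHS)
C. LHS = ln(5) ≈ 1.609, RHS = ln(4) ≈ 1.386 → fails here (LHS ≠ RHS)

Answer: C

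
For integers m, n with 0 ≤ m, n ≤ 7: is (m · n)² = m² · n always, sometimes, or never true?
Sometimes true

It holds at (m, n) = (5, 0) (both sides equal 0), but fails at (m, n) = (1, 4) (LHS = 16, RHS = 4).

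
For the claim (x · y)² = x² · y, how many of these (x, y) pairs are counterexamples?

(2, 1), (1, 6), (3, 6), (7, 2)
3

Testing each pair:
(2, 1): LHS = 4, RHS = 4 → satisfies claim
(1, 6): LHS = 36, RHS = 6 → counterexample
(3, 6): LHS = 324, RHS = 54 → counterexample
(7, 2): LHS = 196, RHS = 98 → counterexample

That makes 3 counterexamples.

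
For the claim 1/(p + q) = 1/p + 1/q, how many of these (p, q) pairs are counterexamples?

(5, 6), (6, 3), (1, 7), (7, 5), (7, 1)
5

Testing each pair:
(5, 6): LHS = 1/11, RHS = 11/30 → counterexample
(6, 3): LHS = 1/9, RHS = 1/2 → counterexample
(1, 7): LHS = 1/8, RHS = 8/7 → counterexample
(7, 5): LHS = 1/12, RHS = 12/35 → counterexample
(7, 1): LHS = 1/8, RHS = 8/7 → counterexample

That makes 5 counterexamples.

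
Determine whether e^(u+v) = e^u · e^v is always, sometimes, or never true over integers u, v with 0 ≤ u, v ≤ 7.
The identity holds for every pair in the range. For instance at (u, v) = (3, 3): both sides equal e^6 ≈ 403.4.

Answer: Always true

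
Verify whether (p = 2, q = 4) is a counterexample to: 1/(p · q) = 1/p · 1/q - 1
Substituting p = 2, q = 4:
LHS = 1/(2 · 4) = 1/8
RHS = 1/2 · 1/4 - 1 = -7/8

Since LHS ≠ RHS, this pair disproves the claim.

Answer: Yes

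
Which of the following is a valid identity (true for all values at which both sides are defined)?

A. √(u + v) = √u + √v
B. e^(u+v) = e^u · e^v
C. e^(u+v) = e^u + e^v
A: fails at (3, 3) — LHS = √(6) ≈ 2.449, RHS = 2·√(3) ≈ 3.464.
B: holds — e.g. at (1, 5), both sides equal e^6 ≈ 403.4.
C: fails at (3, 3) — LHS = e^6 ≈ 403.4, RHS = 2·e^3 ≈ 40.17.

Answer: B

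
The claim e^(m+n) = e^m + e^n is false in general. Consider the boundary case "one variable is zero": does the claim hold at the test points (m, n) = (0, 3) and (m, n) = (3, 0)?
At (0, 3): LHS = e^3 ≈ 20.09 ≠ RHS = 1 + e^3 ≈ 21.09
At (3, 0): LHS = e^3 ≈ 20.09 ≠ RHS = 1 + e^3 ≈ 21.09

Answer: No, fails at both test points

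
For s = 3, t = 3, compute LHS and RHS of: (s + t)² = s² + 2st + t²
LHS = (3 + 3)² = 36
RHS = 3² + 2·3·3 + 3² = 36

LHS = RHS: the two sides agree.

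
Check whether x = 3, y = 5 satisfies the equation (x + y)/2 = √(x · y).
Substituting x = 3, y = 5:

LHS = (3 + 5)/2 = 4
RHS = √(3 · 5) = √(15) ≈ 3.873

LHS ≠ RHS, so the equation does not hold at this point.

Answer: Fails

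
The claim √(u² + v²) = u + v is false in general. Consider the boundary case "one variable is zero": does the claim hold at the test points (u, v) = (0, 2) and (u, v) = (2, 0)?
At (0, 2): LHS = 2, RHS = 2 → equal
At (2, 0): LHS = 2, RHS = 2 → equal

So the claim does hold at both of these boundary points, even though it is not an identity.

Answer: Yes, holds at both test points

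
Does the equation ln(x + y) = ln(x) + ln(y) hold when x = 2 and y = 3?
Fails

Substituting x = 2, y = 3:

LHS = ln(2 + 3) = ln(5) ≈ 1.609
RHS = ln(2) + ln(3) ≈ 1.792

LHS ≠ RHS, so the equation does not hold at this point.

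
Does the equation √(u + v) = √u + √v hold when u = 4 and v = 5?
Substituting u = 4, v = 5:

LHS = √(4 + 5) = 3
RHS = √4 + √5 = 2 + √(5) ≈ 4.236

LHS ≠ RHS, so the equation does not hold at this point.

Answer: Fails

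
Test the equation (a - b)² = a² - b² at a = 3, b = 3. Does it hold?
Holds

Substituting a = 3, b = 3:

LHS = (3 - 3)² = 0
RHS = 3² - 3² = 0

LHS = RHS, so the equation holds at this point.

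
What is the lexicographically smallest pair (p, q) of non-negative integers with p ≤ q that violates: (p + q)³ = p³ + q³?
(p, q) = (1, 1)

At (0, 0): both sides equal 0, so it holds there.
At (0, 7): both sides equal 343, so it holds there.

Substituting (1, 1) into the claim:
LHS = (1 + 1)³ = 8
RHS = 1³ + 1³ = 2

Since LHS ≠ RHS, this pair disproves the claim, and no lexicographically smaller pair (p ≤ q, non-negative integers) does.

For instance (3, 3) is also a counterexample (LHS = 216, RHS = 54), but it's lexicographically larger.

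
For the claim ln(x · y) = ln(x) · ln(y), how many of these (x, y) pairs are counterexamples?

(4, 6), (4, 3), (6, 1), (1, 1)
Testing each pair:
(4, 6): LHS = ln(24) ≈ 3.178, RHS = ln(4)·ln(6) ≈ 2.484 → counterexample
(4, 3): LHS = ln(12) ≈ 2.485, RHS = ln(3)·ln(4) ≈ 1.523 → counterexample
(6, 1): LHS = ln(6) ≈ 1.792, RHS = 0 → counterexample
(1, 1): LHS = 0, RHS = 0 → satisfies claim

That makes 3 counterexamples.

Answer: 3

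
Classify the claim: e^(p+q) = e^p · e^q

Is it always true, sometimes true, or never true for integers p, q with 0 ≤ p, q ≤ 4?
Always true

The identity holds for every pair in the range. For instance at (p, q) = (0, 0): both sides equal 1.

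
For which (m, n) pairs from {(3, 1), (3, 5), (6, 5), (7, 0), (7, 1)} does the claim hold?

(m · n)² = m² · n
Testing each pair:
(3, 1): LHS = 9, RHS = 9 → holds
(3, 5): LHS = 225, RHS = 45 → fails
(6, 5): LHS = 900, RHS = 180 → fails
(7, 0): LHS = 0, RHS = 0 → holds
(7, 1): LHS = 49, RHS = 49 → holds

3 of 5 pairs satisfy the claim.

Answer: (3, 1), (7, 0), (7, 1)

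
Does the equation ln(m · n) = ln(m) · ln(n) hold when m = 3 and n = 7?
Substituting m = 3, n = 7:

LHS = ln(3 · 7) = ln(21) ≈ 3.045
RHS = ln(3) · ln(7) ≈ 2.138

LHS ≠ RHS, so the equation does not hold at this point.

Answer: Fails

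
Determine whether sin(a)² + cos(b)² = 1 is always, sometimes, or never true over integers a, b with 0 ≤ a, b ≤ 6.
It holds at (a, b) = (4, 4) (both sides equal 1), but fails at (a, b) = (1, 6) (LHS = sin(1)² + cos(6)² ≈ 1.63, RHS = 1).

Answer: Sometimes true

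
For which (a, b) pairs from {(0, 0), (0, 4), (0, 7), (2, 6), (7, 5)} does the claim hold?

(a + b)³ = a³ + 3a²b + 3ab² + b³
All pairs

Testing each pair:
(0, 0): LHS = 0, RHS = 0 → holds
(0, 4): LHS = 64, RHS = 64 → holds
(0, 7): LHS = 343, RHS = 343 → holds
(2, 6): LHS = 512, RHS = 512 → holds
(7, 5): LHS = 1728, RHS = 1728 → holds

Every pair satisfies the claim.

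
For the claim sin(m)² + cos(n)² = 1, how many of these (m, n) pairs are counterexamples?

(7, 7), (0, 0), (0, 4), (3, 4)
2

Testing each pair:
(7, 7): LHS = sin(7)² + cos(7)² = 1, RHS = 1 → satisfies claim
(0, 0): LHS = 1, RHS = 1 → satisfies claim
(0, 4): LHS = cos(4)² ≈ 0.4272, RHS = 1 → counterexample
(3, 4): LHS = sin(3)² + cos(4)² ≈ 0.4472, RHS = 1 → counterexample

That makes 2 counterexamples.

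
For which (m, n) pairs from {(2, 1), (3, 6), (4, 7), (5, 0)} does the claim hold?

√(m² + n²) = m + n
(5, 0)

Testing each pair:
(2, 1): LHS = √(5) ≈ 2.236, RHS = 3 → fails
(3, 6): LHS = 3·√(5) ≈ 6.708, RHS = 9 → fails
(4, 7): LHS = √(65) ≈ 8.062, RHS = 11 → fails
(5, 0): LHS = 5, RHS = 5 → holds

1 of 4 pairs satisfies the claim.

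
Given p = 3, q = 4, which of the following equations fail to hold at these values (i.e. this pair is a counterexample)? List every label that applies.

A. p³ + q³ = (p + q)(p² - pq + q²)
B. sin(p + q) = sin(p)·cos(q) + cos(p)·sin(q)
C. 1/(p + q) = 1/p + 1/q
C

Evaluating each claim at the given values:
A. LHS = 91, RHS = 91 → holds here (LHS = RHS)
B. LHS = sin(7) ≈ 0.657, RHS = sin(3)·cos(4) + sin(4)·cos(3) ≈ 0.657 → holds here (LHS = RHS)
C. LHS = 1/7, RHS = 7/12 → fails here (LHS ≠ RHS)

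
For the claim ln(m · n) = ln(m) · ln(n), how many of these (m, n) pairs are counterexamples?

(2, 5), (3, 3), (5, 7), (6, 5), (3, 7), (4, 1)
Testing each pair:
(2, 5): LHS = ln(10) ≈ 2.303, RHS = ln(2)·ln(5) ≈ 1.116 → counterexample
(3, 3): LHS = ln(9) ≈ 2.197, RHS = ln(3)² ≈ 1.207 → counterexample
(5, 7): LHS = ln(35) ≈ 3.555, RHS = ln(5)·ln(7) ≈ 3.132 → counterexample
(6, 5): LHS = ln(30) ≈ 3.401, RHS = ln(5)·ln(6) ≈ 2.884 → counterexample
(3, 7): LHS = ln(21) ≈ 3.045, RHS = ln(3)·ln(7) ≈ 2.138 → counterexample
(4, 1): LHS = ln(4) ≈ 1.386, RHS = 0 → counterexample

That makes 6 counterexamples.

Answer: 6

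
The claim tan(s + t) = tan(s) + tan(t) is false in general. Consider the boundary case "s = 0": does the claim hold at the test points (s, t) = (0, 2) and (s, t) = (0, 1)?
At (0, 2): LHS = tan(2) ≈ -2.185, RHS = tan(2) ≈ -2.185 → equal
At (0, 1): LHS = tan(1) ≈ 1.557, RHS = tan(1) ≈ 1.557 → equal

So the claim does hold at both of these boundary points, even though it is not an identity.

Answer: Yes, holds at both test points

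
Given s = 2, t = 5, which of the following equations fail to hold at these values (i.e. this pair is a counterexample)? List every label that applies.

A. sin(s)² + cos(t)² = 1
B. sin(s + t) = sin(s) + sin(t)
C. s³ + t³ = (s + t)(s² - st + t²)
Evaluating each claim at the given values:
A. LHS = cos(5)² + sin(2)² ≈ 0.9073, RHS = 1 → fails here (LHS ≠ RHS)
B. LHS = sin(7) ≈ 0.657, RHS = sin(5) + sin(2) ≈ -0.04963 → fails here (LHS ≠ RHS)
C. LHS = 133, RHS = 133 → holds here (LHS = RHS)

Answer: A, B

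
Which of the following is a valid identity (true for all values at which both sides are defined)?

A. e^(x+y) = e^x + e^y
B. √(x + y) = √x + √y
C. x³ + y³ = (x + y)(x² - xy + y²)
A: fails at (5, 5) — LHS = e^10 ≈ 22026.5, RHS = 2·e^5 ≈ 296.8.
B: fails at (1, 1) — LHS = √(2) ≈ 1.414, RHS = 2.
C: holds — e.g. at (2, 5), both sides equal 133.

Answer: C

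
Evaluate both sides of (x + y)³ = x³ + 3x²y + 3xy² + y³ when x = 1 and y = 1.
LHS = (1 + 1)³ = 8
RHS = 1³ + 3·1²·1 + 3·1·1² + 1³ = 8

LHS = RHS: the two sides agree.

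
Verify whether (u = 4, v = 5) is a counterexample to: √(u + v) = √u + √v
Yes

Substituting u = 4, v = 5:
LHS = √(4 + 5) = 3
RHS = √4 + √5 = 2 + √(5) ≈ 4.236

Since LHS ≠ RHS, this pair disproves the claim.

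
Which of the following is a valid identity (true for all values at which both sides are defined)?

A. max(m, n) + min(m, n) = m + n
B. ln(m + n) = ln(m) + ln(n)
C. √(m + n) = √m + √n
A: holds — e.g. at (1, 2), both sides equal 3.
B: fails at (1, 2) — LHS = ln(3) ≈ 1.099, RHS = ln(2) ≈ 0.6931.
C: fails at (1, 1) — LHS = √(2) ≈ 1.414, RHS = 2.

Answer: A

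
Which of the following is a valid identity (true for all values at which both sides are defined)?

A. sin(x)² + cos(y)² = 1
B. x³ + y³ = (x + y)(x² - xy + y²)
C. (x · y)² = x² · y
A: fails at (0, 1) — LHS = cos(1)² ≈ 0.2919, RHS = 1.
B: holds — e.g. at (6, 7), both sides equal 559.
C: fails at (1, 4) — LHS = 16, RHS = 4.

Answer: B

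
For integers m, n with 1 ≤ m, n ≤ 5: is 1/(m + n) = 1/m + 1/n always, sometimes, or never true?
The claim fails for every pair in the range. For instance at (m, n) = (1, 3): LHS = 1/4, RHS = 4/3.

Answer: Never true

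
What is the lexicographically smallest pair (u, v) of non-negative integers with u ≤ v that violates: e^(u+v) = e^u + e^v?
Substituting (0, 0) into the claim:
LHS = e^(0+0) = 1
RHS = e^0 + e^0 = 2

Since LHS ≠ RHS, this pair disproves the claim, and no lexicographically smaller pair (u ≤ v, non-negative integers) does.

For instance (0, 4) is also a counterexample (LHS = e^4 ≈ 54.6, RHS = 1 + e^4 ≈ 55.6), but it's lexicographically larger.

Answer: (u, v) = (0, 0)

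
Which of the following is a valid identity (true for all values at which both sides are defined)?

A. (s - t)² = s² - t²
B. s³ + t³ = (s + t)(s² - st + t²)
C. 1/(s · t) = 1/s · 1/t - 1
B

A: fails at (2, 5) — LHS = 9, RHS = -21.
B: holds — e.g. at (2, 5), both sides equal 133.
C: fails at (4, 4) — LHS = 1/16, RHS = -15/16.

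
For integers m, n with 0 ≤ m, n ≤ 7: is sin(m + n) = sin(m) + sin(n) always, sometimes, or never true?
Sometimes true

It holds at (m, n) = (0, 3) (both sides equal sin(3) ≈ 0.1411), but fails at (m, n) = (5, 1) (LHS = sin(6) ≈ -0.2794, RHS = sin(5) + sin(1) ≈ -0.1175).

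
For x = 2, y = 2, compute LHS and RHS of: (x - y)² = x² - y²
LHS = (2 - 2)² = 0
RHS = 2² - 2² = 0

LHS = RHS: the two sides agree.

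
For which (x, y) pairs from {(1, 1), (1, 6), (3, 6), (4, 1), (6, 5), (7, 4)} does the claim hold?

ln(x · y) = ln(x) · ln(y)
Testing each pair:
(1, 1): LHS = 0, RHS = 0 → holds
(1, 6): LHS = ln(6) ≈ 1.792, RHS = 0 → fails
(3, 6): LHS = ln(18) ≈ 2.89, RHS = ln(3)·ln(6) ≈ 1.968 → fails
(4, 1): LHS = ln(4) ≈ 1.386, RHS = 0 → fails
(6, 5): LHS = ln(30) ≈ 3.401, RHS = ln(5)·ln(6) ≈ 2.884 → fails
(7, 4): LHS = ln(28) ≈ 3.332, RHS = ln(4)·ln(7) ≈ 2.698 → fails

1 of 6 pairs satisfies the claim.

Answer: (1, 1)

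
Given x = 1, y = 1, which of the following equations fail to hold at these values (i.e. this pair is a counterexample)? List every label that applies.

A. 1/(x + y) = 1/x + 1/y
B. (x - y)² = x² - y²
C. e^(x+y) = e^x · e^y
A

Evaluating each claim at the given values:
A. LHS = 1/2, RHS = 2 → fails here (LHS ≠ RHS)
B. LHS = 0, RHS = 0 → holds here (LHS = RHS)
C. LHS = e^2 ≈ 7.389, RHS = e^2 ≈ 7.389 → holds here (LHS = RHS)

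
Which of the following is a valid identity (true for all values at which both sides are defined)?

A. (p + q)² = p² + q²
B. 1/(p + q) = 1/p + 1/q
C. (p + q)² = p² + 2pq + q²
C

A: fails at (3, 7) — LHS = 100, RHS = 58.
B: fails at (3, 4) — LHS = 1/7, RHS = 7/12.
C: holds — e.g. at (3, 5), both sides equal 64.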